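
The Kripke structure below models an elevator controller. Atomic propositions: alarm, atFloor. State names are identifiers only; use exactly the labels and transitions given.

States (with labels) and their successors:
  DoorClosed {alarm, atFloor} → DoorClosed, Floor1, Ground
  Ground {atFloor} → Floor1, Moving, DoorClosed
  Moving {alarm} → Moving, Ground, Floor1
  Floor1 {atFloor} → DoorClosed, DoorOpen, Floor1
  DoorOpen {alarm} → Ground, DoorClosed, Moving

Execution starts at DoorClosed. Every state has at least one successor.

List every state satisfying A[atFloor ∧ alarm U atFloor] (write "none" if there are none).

States satisfying atFloor ∧ alarm: {DoorClosed}.
States satisfying atFloor: {DoorClosed, Ground, Floor1}.
States satisfying A[atFloor ∧ alarm U atFloor]: {DoorClosed, Ground, Floor1}.

{DoorClosed, Ground, Floor1}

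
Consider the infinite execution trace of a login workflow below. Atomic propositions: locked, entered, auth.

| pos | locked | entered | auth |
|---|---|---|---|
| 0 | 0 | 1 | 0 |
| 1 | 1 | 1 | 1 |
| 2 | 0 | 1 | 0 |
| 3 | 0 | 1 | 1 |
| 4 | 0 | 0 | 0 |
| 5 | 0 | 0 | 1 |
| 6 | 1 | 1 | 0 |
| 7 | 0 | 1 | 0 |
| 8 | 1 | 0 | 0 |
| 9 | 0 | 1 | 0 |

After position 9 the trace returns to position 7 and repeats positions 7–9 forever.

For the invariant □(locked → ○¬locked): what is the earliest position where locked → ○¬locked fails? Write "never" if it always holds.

never

locked → ○¬locked holds at every position 0..9, and those are all the positions the trace ever visits, so the invariant □(locked → ○¬locked) is never violated.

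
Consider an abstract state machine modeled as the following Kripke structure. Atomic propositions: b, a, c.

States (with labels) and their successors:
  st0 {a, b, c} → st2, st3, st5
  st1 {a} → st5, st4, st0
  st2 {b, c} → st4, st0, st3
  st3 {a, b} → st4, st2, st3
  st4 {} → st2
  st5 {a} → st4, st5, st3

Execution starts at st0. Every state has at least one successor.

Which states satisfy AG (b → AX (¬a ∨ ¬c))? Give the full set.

States satisfying b → AX (¬a ∨ ¬c): {st0, st1, st3, st4, st5}.
States satisfying AG (b → AX (¬a ∨ ¬c)): ∅.

none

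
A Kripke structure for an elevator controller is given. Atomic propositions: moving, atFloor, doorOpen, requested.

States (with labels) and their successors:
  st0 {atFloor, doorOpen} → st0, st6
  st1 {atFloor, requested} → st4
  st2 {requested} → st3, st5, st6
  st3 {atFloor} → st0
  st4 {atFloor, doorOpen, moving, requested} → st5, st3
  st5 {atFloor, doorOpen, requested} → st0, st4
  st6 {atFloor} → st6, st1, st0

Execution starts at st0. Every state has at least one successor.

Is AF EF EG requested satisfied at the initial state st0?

States satisfying EF EG requested: {st0, st1, st2, st3, st4, st5, st6}.
States satisfying AF EF EG requested: {st0, st1, st2, st3, st4, st5, st6}.
st0 ∈ Sat(AF EF EG requested).

Satisfied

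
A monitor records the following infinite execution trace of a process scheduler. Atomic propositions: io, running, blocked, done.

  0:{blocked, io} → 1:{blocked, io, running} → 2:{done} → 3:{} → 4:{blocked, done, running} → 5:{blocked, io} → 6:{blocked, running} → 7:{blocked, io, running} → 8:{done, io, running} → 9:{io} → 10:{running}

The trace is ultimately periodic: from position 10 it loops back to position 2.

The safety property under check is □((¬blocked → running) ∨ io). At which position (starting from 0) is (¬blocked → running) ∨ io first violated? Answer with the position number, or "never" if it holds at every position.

2

Check (¬blocked → running) ∨ io at each position in order: 0 ✓, 1 ✓.
At position 2 the labels are {done}, so (¬blocked → running) ∨ io is false there. This is the first violation.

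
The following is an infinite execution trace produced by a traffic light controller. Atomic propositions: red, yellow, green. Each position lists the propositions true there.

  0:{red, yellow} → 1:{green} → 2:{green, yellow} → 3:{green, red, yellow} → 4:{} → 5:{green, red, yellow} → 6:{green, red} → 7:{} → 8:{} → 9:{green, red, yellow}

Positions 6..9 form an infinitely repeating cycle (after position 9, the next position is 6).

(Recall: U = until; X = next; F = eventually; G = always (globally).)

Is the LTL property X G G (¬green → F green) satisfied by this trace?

The position after 0 is 1; G G (¬green → F green) is true there.

Holds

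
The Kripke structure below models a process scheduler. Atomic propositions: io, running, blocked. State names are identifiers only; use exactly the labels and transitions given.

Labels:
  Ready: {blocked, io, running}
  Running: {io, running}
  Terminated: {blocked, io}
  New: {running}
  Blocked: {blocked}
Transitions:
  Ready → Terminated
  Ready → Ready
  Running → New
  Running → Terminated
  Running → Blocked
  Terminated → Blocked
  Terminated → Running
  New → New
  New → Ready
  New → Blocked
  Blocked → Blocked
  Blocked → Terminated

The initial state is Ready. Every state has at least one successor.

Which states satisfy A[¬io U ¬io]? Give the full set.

{New, Blocked}

States satisfying ¬io: {New, Blocked}.
States satisfying A[¬io U ¬io]: {New, Blocked}.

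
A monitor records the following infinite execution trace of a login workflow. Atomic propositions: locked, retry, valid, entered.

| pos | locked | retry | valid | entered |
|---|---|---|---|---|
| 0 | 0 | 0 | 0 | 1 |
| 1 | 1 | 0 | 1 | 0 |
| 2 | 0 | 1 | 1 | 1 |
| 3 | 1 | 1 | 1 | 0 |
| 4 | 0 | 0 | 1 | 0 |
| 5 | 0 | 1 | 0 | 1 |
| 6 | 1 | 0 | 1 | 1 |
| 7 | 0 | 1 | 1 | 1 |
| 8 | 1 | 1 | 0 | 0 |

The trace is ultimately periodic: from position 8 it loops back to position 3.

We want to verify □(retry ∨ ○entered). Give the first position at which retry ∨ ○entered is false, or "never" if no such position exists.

0

At position 0 the labels are {entered} and the next position 1 has {locked, valid}, so retry ∨ ○entered is false there. This is the first violation.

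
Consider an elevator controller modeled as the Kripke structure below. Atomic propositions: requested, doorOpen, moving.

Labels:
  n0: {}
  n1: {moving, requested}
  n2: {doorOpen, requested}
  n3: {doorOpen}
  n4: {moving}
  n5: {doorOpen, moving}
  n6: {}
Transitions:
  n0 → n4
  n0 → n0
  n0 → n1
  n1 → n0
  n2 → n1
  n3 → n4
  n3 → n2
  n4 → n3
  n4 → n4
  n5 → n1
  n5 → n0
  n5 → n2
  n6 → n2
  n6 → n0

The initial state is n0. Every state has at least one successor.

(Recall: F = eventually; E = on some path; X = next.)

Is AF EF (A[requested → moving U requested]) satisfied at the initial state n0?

Holds

States satisfying EF (A[requested → moving U requested]): {n0, n1, n2, n3, n4, n5, n6}.
States satisfying AF EF (A[requested → moving U requested]): {n0, n1, n2, n3, n4, n5, n6}.
n0 ∈ Sat(AF EF (A[requested → moving U requested])).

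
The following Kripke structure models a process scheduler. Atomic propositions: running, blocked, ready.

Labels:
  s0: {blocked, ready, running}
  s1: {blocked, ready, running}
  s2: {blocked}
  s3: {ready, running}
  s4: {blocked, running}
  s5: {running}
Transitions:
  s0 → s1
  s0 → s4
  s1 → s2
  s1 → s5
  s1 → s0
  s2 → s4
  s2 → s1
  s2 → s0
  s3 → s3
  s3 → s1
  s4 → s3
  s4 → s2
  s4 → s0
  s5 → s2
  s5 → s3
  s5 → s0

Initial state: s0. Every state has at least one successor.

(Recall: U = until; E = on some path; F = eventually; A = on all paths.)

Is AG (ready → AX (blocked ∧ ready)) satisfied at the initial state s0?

Violated

States satisfying ready → AX (blocked ∧ ready): {s2, s4, s5}.
States satisfying AG (ready → AX (blocked ∧ ready)): ∅.
s0 is reachable from s0 and violates ready → AX (blocked ∧ ready), so AG fails at s0.
s0 ∉ Sat(AG (ready → AX (blocked ∧ ready))).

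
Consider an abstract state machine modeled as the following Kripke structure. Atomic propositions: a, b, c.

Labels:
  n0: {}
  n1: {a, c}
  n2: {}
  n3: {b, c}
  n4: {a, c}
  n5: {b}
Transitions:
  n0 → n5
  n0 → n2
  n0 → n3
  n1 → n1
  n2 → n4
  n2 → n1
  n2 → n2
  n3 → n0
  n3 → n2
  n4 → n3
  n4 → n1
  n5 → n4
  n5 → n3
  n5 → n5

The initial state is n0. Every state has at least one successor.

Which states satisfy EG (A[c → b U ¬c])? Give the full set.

{n0, n2, n3, n5}

States satisfying A[c → b U ¬c]: {n0, n2, n3, n5}.
States satisfying EG (A[c → b U ¬c]): {n0, n2, n3, n5}.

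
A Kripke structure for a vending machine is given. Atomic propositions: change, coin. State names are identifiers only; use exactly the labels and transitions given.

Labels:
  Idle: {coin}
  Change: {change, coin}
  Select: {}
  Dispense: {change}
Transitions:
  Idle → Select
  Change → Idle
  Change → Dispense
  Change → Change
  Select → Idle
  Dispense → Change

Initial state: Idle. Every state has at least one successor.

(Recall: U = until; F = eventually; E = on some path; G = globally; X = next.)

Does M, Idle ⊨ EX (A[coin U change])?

States satisfying A[coin U change]: {Change, Dispense}.
States satisfying EX (A[coin U change]): {Change, Dispense}.
No suitable path/successor from Idle witnesses the formula.
Idle ∉ Sat(EX (A[coin U change])).

Does not hold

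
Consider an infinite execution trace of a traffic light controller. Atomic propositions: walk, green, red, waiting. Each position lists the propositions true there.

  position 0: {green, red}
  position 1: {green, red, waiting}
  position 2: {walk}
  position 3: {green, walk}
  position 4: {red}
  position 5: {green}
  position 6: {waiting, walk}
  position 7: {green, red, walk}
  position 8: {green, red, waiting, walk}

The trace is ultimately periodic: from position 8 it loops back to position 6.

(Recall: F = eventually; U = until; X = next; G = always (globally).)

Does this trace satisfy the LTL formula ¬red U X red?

Walking from position 0: X red first holds at position 0, and ¬red holds at every earlier position along the way, so ¬red U X red holds.

Yes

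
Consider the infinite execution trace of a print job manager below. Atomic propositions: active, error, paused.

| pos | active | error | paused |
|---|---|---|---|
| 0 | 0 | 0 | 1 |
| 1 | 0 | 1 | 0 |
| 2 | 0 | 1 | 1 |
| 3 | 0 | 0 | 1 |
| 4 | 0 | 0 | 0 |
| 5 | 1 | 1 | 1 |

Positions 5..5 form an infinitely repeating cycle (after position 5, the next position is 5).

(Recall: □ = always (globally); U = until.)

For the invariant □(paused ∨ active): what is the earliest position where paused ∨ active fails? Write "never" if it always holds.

Check paused ∨ active at each position in order: 0 ✓.
At position 1 the labels are {error}, so paused ∨ active is false there. This is the first violation.

1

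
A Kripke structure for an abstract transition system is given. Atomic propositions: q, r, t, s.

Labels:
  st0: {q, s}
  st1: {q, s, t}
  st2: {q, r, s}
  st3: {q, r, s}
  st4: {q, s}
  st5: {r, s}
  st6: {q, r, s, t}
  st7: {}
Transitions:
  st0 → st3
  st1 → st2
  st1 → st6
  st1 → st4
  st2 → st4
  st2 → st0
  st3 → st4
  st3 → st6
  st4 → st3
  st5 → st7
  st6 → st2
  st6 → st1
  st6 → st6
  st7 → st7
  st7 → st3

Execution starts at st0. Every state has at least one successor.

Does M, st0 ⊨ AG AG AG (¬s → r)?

Yes

States satisfying AG AG (¬s → r): {st0, st1, st2, st3, st4, st6}.
States satisfying AG AG AG (¬s → r): {st0, st1, st2, st3, st4, st6}.
Every state reachable from st0 satisfies AG AG (¬s → r).
st0 ∈ Sat(AG AG AG (¬s → r)).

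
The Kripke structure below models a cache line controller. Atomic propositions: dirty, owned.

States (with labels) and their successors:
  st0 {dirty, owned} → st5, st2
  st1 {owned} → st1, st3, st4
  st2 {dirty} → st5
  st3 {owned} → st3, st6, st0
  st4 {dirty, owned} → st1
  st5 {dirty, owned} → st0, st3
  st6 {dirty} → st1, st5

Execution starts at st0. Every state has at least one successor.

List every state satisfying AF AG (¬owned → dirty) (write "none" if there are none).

{st0, st1, st2, st3, st4, st5, st6}

States satisfying AG (¬owned → dirty): {st0, st1, st2, st3, st4, st5, st6}.
States satisfying AF AG (¬owned → dirty): {st0, st1, st2, st3, st4, st5, st6}.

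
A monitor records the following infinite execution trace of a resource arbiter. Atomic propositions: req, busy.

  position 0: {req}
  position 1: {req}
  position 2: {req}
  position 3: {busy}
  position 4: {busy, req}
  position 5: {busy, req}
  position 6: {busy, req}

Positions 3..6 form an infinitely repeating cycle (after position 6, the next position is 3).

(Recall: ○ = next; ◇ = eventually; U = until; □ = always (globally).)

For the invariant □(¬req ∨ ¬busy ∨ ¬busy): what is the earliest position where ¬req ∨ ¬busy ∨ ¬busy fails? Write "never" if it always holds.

4

Check ¬req ∨ ¬busy ∨ ¬busy at each position in order: 0 ✓, 1 ✓, 2 ✓, 3 ✓.
At position 4 the labels are {busy, req}, so ¬req ∨ ¬busy ∨ ¬busy is false there. This is the first violation.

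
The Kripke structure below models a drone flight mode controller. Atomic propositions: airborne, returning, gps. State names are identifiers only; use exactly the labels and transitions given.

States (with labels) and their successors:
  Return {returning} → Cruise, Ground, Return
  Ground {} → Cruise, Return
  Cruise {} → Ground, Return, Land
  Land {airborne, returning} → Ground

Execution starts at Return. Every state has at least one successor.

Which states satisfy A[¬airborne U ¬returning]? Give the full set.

{Ground, Cruise}

States satisfying ¬airborne: {Return, Ground, Cruise}.
States satisfying ¬returning: {Ground, Cruise}.
States satisfying A[¬airborne U ¬returning]: {Ground, Cruise}.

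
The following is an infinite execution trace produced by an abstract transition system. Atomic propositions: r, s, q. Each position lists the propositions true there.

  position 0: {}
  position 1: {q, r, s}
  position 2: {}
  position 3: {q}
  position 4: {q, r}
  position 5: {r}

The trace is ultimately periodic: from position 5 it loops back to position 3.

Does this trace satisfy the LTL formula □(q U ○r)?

Violated

q U ○r must hold at every position from 0 onward. It fails at position 1, so □(q U ○r) is false.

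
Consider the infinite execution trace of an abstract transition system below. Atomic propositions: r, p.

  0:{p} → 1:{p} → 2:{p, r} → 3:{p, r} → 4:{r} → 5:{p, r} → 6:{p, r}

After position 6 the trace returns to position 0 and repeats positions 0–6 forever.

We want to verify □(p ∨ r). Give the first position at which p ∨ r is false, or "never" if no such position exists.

never

p ∨ r holds at every position 0..6, and those are all the positions the trace ever visits, so the invariant □(p ∨ r) is never violated.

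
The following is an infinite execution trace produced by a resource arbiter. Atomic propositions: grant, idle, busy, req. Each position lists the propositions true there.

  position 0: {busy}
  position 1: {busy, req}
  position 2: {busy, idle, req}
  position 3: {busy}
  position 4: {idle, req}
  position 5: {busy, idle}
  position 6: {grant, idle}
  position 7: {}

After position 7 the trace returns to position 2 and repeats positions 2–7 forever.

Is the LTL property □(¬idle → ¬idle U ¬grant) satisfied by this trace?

Holds

¬idle → ¬idle U ¬grant holds at every position 0..7, and those are all positions ever visited, so □(¬idle → ¬idle U ¬grant) holds.
Positions where ¬idle holds: 0, 1, 3, 7.
Check ¬idle U ¬grant at each: 0→ok, 1→ok, 3→ok, 7→ok.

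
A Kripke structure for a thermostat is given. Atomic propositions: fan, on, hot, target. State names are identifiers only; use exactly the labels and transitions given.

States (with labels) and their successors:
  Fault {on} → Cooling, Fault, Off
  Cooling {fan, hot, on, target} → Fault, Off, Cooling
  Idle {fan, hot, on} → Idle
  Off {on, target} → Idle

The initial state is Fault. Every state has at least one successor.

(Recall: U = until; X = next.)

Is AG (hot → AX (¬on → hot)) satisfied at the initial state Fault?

Holds

States satisfying hot → AX (¬on → hot): {Fault, Cooling, Idle, Off}.
States satisfying AG (hot → AX (¬on → hot)): {Fault, Cooling, Idle, Off}.
Every state reachable from Fault satisfies hot → AX (¬on → hot).
Fault ∈ Sat(AG (hot → AX (¬on → hot))).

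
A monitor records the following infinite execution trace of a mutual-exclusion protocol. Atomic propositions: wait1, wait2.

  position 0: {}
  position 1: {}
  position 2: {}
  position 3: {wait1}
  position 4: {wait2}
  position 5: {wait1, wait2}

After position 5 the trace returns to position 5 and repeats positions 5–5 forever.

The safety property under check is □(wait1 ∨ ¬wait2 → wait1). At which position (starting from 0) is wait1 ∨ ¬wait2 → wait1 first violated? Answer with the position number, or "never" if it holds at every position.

0

At position 0 the labels are {}, so wait1 ∨ ¬wait2 → wait1 is false there. This is the first violation.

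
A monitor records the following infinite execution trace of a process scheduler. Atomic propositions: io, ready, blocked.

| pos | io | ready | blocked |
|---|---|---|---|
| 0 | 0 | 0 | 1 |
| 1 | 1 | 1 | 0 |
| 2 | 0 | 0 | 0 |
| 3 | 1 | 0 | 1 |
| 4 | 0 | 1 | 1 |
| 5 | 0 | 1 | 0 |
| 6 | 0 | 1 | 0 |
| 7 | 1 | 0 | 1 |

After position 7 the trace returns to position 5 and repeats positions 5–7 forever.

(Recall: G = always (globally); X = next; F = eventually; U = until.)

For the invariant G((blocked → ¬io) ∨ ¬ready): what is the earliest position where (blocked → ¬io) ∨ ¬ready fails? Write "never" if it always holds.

never

(blocked → ¬io) ∨ ¬ready holds at every position 0..7, and those are all the positions the trace ever visits, so the invariant G((blocked → ¬io) ∨ ¬ready) is never violated.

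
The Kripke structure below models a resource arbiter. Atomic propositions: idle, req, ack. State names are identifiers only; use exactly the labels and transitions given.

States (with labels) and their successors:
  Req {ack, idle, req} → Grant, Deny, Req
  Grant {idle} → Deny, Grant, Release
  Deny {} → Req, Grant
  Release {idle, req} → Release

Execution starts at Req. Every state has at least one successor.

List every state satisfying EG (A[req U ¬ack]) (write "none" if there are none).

{Grant, Deny, Release}

States satisfying A[req U ¬ack]: {Grant, Deny, Release}.
States satisfying EG (A[req U ¬ack]): {Grant, Deny, Release}.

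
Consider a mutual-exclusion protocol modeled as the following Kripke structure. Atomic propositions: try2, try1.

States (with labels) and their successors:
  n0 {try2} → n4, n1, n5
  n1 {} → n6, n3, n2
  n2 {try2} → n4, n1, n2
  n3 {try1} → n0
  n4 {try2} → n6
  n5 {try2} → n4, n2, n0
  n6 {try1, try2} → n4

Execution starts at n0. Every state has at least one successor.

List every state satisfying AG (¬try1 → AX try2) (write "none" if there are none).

{n4, n6}

States satisfying ¬try1 → AX try2: {n3, n4, n5, n6}.
States satisfying AG (¬try1 → AX try2): {n4, n6}.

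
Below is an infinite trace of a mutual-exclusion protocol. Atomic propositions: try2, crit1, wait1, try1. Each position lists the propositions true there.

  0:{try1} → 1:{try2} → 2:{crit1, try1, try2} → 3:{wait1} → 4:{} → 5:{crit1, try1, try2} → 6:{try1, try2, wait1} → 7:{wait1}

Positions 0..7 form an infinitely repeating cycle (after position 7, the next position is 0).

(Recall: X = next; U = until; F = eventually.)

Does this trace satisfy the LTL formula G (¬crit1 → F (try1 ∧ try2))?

¬crit1 → F (try1 ∧ try2) holds at every position 0..7, and those are all positions ever visited, so G (¬crit1 → F (try1 ∧ try2)) holds.
Positions where ¬crit1 holds: 0, 1, 3, 4, 6, 7.
Check F (try1 ∧ try2) at each: 0→ok, 1→ok, 3→ok, 4→ok, 6→ok, 7→ok.

Satisfied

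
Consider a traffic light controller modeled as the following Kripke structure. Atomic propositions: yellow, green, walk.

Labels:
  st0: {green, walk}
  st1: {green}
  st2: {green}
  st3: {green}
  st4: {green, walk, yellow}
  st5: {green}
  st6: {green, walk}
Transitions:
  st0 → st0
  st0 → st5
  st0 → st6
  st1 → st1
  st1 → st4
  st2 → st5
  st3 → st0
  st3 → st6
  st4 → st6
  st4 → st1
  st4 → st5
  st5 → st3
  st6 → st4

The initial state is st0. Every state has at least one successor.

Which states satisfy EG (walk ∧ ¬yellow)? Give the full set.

States satisfying walk ∧ ¬yellow: {st0, st6}.
States satisfying EG (walk ∧ ¬yellow): {st0}.

{st0}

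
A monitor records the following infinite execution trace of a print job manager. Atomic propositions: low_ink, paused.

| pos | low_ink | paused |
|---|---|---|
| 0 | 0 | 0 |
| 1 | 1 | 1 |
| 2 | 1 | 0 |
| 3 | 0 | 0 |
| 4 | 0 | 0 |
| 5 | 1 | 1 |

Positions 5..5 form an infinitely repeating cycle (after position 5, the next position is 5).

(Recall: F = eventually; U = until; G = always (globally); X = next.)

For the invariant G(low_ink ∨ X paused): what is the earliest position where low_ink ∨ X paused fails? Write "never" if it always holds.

3

Check low_ink ∨ X paused at each position in order: 0 ✓, 1 ✓, 2 ✓.
At position 3 the labels are {} and the next position 4 has {}, so low_ink ∨ X paused is false there. This is the first violation.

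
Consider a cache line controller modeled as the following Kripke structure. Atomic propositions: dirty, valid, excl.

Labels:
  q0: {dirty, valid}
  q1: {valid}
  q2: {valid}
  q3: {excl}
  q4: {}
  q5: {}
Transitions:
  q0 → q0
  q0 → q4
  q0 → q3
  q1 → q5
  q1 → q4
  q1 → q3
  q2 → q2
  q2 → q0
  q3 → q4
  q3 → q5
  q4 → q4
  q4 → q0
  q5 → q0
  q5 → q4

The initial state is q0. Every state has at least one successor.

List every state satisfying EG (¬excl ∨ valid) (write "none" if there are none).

States satisfying ¬excl ∨ valid: {q0, q1, q2, q4, q5}.
States satisfying EG (¬excl ∨ valid): {q0, q1, q2, q4, q5}.

{q0, q1, q2, q4, q5}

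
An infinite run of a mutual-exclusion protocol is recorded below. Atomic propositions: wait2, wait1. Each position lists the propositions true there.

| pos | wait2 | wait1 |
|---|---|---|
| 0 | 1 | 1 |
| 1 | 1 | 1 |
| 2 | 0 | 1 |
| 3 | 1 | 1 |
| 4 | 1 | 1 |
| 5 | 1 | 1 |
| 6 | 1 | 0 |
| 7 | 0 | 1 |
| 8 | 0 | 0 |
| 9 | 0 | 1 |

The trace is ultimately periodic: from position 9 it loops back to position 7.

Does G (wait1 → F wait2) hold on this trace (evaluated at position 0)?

wait1 → F wait2 must hold at every position from 0 onward. It fails at position 7, so G (wait1 → F wait2) is false.
Positions where wait1 holds: 0, 1, 2, 3, 4, 5, 7, 9.
Check F wait2 at each: 0→ok, 1→ok, 2→ok, 3→ok, 4→ok, 5→ok, 7→fails, 9→fails.

No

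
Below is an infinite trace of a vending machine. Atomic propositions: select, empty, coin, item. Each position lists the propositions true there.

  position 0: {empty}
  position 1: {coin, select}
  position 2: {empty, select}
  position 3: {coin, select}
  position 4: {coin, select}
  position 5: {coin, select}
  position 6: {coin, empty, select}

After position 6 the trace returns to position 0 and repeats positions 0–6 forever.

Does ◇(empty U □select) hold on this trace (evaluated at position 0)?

Does not hold

empty U □select is false at every position 0..6, so it never becomes true and ◇(empty U □select) fails.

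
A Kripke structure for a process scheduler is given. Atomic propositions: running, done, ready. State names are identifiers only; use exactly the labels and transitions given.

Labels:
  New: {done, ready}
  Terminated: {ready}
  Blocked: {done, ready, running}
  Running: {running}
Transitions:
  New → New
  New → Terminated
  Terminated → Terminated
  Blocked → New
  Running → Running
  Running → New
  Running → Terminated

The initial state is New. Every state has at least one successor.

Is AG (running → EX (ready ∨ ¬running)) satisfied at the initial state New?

States satisfying running → EX (ready ∨ ¬running): {New, Terminated, Blocked, Running}.
States satisfying AG (running → EX (ready ∨ ¬running)): {New, Terminated, Blocked, Running}.
Every state reachable from New satisfies running → EX (ready ∨ ¬running).
New ∈ Sat(AG (running → EX (ready ∨ ¬running))).

Holds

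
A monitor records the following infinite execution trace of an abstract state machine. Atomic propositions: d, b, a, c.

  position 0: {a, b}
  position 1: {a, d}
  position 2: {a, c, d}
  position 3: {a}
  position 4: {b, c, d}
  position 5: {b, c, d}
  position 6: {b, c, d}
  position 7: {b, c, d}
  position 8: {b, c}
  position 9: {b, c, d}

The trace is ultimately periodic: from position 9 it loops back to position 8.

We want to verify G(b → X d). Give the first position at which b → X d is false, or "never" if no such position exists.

Check b → X d at each position in order: 0 ✓, 1 ✓, 2 ✓, 3 ✓, 4 ✓, 5 ✓, 6 ✓.
At position 7 the labels are {b, c, d} and the next position 8 has {b, c}, so b → X d is false there. This is the first violation.

7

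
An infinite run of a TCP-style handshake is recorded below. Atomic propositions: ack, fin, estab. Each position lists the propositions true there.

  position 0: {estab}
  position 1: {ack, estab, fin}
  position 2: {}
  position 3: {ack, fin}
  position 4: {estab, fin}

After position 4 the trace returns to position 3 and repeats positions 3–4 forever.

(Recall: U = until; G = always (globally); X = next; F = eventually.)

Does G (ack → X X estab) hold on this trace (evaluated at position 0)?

Does not hold

ack → X X estab must hold at every position from 0 onward. It fails at position 1, so G (ack → X X estab) is false.
Positions where ack holds: 1, 3.
Check X X estab at each: 1→fails, 3→fails.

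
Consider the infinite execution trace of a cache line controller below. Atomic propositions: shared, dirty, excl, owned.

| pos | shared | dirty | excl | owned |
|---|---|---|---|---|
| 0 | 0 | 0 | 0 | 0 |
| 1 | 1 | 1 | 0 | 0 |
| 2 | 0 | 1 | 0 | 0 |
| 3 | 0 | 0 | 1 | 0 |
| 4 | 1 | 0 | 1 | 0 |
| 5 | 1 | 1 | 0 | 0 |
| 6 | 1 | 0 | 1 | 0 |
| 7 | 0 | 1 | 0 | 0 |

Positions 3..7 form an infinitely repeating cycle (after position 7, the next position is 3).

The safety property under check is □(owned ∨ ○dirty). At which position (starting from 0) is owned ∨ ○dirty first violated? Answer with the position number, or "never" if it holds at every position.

Check owned ∨ ○dirty at each position in order: 0 ✓, 1 ✓.
At position 2 the labels are {dirty} and the next position 3 has {excl}, so owned ∨ ○dirty is false there. This is the first violation.

2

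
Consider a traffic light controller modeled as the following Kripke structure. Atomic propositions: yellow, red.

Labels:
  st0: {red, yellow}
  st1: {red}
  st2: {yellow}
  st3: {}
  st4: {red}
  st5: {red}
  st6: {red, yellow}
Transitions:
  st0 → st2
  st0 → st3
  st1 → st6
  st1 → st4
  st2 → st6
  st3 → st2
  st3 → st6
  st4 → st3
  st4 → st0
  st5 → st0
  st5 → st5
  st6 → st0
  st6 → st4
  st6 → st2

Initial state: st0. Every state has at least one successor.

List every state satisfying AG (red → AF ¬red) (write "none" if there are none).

{st0, st1, st2, st3, st4, st6}

States satisfying red → AF ¬red: {st0, st1, st2, st3, st4, st6}.
States satisfying AG (red → AF ¬red): {st0, st1, st2, st3, st4, st6}.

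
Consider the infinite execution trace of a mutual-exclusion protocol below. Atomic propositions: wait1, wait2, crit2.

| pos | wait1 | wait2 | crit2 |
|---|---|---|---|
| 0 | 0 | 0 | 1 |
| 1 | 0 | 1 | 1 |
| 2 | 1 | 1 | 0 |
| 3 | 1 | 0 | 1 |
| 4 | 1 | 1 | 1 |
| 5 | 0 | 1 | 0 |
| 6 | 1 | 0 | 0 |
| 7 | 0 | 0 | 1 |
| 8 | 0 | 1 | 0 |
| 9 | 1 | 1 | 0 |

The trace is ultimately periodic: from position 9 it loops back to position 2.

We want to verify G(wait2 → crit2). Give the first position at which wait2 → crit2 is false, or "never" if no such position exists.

2

Check wait2 → crit2 at each position in order: 0 ✓, 1 ✓.
At position 2 the labels are {wait1, wait2}, so wait2 → crit2 is false there. This is the first violation.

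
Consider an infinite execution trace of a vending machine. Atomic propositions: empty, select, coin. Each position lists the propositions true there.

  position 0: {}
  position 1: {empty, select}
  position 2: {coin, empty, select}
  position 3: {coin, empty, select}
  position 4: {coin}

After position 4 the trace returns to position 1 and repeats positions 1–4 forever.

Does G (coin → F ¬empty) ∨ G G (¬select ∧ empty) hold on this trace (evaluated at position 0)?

Holds

coin → F ¬empty holds at every position 0..4, and those are all positions ever visited, so G (coin → F ¬empty) holds.
Positions where coin holds: 2, 3, 4.
Check F ¬empty at each: 2→ok, 3→ok, 4→ok.
G (¬select ∧ empty) must hold at every position from 0 onward. It fails at position 0, so G G (¬select ∧ empty) is false.
At position 0: G (coin → F ¬empty) is true; G G (¬select ∧ empty) is false; so G (coin → F ¬empty) ∨ G G (¬select ∧ empty) is true.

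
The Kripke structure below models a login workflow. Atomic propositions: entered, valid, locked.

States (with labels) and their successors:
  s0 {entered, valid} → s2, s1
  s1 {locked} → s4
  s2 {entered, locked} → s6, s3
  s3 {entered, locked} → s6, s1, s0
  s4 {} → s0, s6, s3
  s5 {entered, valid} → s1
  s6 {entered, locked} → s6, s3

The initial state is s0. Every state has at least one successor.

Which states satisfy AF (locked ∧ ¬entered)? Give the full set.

{s1, s5}

States satisfying locked ∧ ¬entered: {s1}.
States satisfying AF (locked ∧ ¬entered): {s1, s5}.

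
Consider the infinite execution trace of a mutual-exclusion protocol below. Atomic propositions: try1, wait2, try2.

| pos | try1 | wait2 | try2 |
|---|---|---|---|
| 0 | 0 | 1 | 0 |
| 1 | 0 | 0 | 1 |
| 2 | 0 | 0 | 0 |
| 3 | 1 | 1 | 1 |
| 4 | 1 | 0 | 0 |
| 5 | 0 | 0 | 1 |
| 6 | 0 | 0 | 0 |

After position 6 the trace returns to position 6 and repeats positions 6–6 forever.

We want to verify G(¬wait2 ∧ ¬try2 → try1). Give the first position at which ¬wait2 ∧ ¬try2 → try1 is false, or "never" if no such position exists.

2

Check ¬wait2 ∧ ¬try2 → try1 at each position in order: 0 ✓, 1 ✓.
At position 2 the labels are {}, so ¬wait2 ∧ ¬try2 → try1 is false there. This is the first violation.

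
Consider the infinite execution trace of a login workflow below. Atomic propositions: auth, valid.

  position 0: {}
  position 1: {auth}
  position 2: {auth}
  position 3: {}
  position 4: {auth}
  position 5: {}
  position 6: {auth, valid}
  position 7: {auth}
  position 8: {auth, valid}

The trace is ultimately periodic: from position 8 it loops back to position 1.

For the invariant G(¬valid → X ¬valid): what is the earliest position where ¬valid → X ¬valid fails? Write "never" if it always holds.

Check ¬valid → X ¬valid at each position in order: 0 ✓, 1 ✓, 2 ✓, 3 ✓, 4 ✓.
At position 5 the labels are {} and the next position 6 has {auth, valid}, so ¬valid → X ¬valid is false there. This is the first violation.

5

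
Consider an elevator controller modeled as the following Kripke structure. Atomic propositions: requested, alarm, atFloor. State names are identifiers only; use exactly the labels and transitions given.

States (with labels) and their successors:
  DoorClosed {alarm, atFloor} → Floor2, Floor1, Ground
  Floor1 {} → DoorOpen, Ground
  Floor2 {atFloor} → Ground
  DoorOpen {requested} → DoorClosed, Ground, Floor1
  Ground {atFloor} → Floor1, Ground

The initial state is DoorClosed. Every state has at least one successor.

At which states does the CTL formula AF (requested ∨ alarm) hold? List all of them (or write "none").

States satisfying requested ∨ alarm: {DoorClosed, DoorOpen}.
States satisfying AF (requested ∨ alarm): {DoorClosed, DoorOpen}.

{DoorClosed, DoorOpen}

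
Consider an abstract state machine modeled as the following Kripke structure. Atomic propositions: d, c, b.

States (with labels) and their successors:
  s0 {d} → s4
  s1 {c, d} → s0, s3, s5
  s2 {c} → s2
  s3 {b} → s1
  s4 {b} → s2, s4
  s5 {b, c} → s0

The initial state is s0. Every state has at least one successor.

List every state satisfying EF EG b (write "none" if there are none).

States satisfying EG b: {s4}.
States satisfying EF EG b: {s0, s1, s3, s4, s5}.

{s0, s1, s3, s4, s5}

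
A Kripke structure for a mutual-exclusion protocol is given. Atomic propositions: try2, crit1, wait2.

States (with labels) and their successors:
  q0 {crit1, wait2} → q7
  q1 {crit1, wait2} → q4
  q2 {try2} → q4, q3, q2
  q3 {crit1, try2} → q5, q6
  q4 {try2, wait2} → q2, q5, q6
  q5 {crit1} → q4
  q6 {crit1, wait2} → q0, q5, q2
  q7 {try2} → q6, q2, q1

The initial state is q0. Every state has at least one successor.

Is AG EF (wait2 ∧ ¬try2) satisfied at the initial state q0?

States satisfying EF (wait2 ∧ ¬try2): {q0, q1, q2, q3, q4, q5, q6, q7}.
States satisfying AG EF (wait2 ∧ ¬try2): {q0, q1, q2, q3, q4, q5, q6, q7}.
Every state reachable from q0 satisfies EF (wait2 ∧ ¬try2).
q0 ∈ Sat(AG EF (wait2 ∧ ¬try2)).

Yes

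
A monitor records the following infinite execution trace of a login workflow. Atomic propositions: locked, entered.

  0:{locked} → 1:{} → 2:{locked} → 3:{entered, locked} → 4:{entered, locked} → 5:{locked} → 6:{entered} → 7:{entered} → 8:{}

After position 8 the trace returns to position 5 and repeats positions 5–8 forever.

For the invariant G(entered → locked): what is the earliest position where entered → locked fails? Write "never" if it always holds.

Check entered → locked at each position in order: 0 ✓, 1 ✓, 2 ✓, 3 ✓, 4 ✓, 5 ✓.
At position 6 the labels are {entered}, so entered → locked is false there. This is the first violation.

6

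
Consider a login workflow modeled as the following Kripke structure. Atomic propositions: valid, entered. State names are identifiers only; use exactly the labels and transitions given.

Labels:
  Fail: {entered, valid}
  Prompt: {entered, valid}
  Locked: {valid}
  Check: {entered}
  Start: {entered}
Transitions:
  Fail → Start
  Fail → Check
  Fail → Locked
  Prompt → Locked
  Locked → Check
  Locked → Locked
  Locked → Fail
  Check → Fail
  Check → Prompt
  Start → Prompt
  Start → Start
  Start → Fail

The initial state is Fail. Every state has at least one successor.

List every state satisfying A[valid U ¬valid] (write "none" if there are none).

States satisfying valid: {Fail, Prompt, Locked}.
States satisfying ¬valid: {Check, Start}.
States satisfying A[valid U ¬valid]: {Check, Start}.

{Check, Start}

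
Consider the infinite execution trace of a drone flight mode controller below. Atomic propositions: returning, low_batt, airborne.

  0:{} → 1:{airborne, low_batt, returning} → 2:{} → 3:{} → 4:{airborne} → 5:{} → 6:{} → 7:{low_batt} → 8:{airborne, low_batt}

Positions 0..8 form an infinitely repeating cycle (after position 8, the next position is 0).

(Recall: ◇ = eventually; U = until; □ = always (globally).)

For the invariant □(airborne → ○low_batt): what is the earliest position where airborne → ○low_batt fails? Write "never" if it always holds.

Check airborne → ○low_batt at each position in order: 0 ✓.
At position 1 the labels are {airborne, low_batt, returning} and the next position 2 has {}, so airborne → ○low_batt is false there. This is the first violation.

1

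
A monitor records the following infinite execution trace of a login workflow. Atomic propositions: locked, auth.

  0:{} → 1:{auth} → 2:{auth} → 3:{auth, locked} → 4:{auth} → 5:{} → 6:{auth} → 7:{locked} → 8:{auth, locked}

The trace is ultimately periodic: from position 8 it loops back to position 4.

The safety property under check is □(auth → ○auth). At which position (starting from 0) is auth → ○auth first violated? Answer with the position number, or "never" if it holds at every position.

Check auth → ○auth at each position in order: 0 ✓, 1 ✓, 2 ✓, 3 ✓.
At position 4 the labels are {auth} and the next position 5 has {}, so auth → ○auth is false there. This is the first violation.

4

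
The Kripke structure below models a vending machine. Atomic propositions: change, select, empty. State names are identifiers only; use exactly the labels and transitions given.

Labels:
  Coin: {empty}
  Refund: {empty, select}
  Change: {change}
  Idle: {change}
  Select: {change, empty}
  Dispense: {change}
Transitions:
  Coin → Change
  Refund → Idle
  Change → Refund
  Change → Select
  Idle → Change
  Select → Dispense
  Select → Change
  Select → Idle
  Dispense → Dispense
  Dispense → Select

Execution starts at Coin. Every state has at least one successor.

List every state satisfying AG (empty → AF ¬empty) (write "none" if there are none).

States satisfying empty → AF ¬empty: {Coin, Refund, Change, Idle, Select, Dispense}.
States satisfying AG (empty → AF ¬empty): {Coin, Refund, Change, Idle, Select, Dispense}.

{Coin, Refund, Change, Idle, Select, Dispense}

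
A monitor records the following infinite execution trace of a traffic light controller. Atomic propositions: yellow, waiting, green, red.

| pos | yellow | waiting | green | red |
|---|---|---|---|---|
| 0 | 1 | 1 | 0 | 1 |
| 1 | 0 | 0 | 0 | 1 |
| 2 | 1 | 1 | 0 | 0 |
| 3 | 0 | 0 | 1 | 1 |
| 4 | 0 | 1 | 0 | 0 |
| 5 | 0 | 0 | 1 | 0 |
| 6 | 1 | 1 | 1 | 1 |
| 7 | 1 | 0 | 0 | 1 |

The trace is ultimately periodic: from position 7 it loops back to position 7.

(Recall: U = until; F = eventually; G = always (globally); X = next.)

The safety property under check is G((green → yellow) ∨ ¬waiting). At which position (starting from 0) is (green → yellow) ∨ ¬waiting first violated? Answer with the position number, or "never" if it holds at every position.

never

(green → yellow) ∨ ¬waiting holds at every position 0..7, and those are all the positions the trace ever visits, so the invariant G((green → yellow) ∨ ¬waiting) is never violated.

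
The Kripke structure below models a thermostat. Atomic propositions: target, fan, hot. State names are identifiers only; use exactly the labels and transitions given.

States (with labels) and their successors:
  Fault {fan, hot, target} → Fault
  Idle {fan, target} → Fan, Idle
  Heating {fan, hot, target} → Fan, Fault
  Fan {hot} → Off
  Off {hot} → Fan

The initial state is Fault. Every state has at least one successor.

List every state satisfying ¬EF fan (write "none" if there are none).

States satisfying fan: {Fault, Idle, Heating}.
States satisfying EF fan: {Fault, Idle, Heating}.
States satisfying ¬EF fan: {Fan, Off}.

{Fan, Off}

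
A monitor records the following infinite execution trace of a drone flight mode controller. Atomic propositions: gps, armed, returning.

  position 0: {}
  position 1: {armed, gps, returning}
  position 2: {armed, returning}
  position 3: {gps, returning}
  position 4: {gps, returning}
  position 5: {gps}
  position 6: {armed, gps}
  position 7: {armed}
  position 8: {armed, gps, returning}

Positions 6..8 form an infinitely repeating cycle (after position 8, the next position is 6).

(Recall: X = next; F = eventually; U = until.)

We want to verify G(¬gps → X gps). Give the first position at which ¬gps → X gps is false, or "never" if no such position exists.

¬gps → X gps holds at every position 0..8, and those are all the positions the trace ever visits, so the invariant G(¬gps → X gps) is never violated.

never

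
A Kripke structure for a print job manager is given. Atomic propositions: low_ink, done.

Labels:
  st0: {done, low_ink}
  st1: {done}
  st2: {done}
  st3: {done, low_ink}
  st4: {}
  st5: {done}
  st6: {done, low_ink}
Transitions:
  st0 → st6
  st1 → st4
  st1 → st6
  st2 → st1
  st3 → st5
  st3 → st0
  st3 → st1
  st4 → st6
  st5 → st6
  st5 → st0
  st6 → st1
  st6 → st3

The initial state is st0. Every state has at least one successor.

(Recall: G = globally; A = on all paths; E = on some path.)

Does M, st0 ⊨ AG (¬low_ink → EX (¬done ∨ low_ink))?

States satisfying ¬low_ink → EX (¬done ∨ low_ink): {st0, st1, st3, st4, st5, st6}.
States satisfying AG (¬low_ink → EX (¬done ∨ low_ink)): {st0, st1, st3, st4, st5, st6}.
Every state reachable from st0 satisfies ¬low_ink → EX (¬done ∨ low_ink).
st0 ∈ Sat(AG (¬low_ink → EX (¬done ∨ low_ink))).

Satisfied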